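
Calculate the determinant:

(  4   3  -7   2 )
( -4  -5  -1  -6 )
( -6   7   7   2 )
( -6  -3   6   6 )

3888

Expand along row 1:
  + (4) · M_11   where M_11 = det([-5 -1 -6; 7 7 2; -3 6 6]) = -480
  − (3) · M_12   where M_12 = det([-4 -1 -6; -6 7 2; -6 6 6]) = -180
  + (-7) · M_13   where M_13 = det([-4 -5 -6; -6 7 2; -6 -3 6]) = -672
  − (2) · M_14   where M_14 = det([-4 -5 -1; -6 7 7; -6 -3 6]) = -282
det = (+1)·(4)·(-480) + (-1)·(3)·(-180) + (+1)·(-7)·(-672) + (-1)·(2)·(-282) = 3888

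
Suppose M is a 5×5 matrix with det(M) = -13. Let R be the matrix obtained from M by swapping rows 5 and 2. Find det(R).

Swapping two rows multiplies the determinant by −1.
det(R) = (-1)·(-13) = 13

|R| = 13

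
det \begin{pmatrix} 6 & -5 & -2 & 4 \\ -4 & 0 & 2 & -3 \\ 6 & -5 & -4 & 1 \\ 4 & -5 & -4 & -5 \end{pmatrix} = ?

-120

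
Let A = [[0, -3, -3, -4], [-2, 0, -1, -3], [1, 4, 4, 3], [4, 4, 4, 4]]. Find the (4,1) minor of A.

Delete row 4 and column 1; the remaining 3×3 submatrix is [-3 -3 -4; 0 -1 -3; 4 4 3].
Its determinant is -7.

-7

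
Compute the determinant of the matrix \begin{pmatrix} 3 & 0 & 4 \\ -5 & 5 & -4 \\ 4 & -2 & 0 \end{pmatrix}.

-64

Expand along row 1:
  + 3 · |5 -4; -2 0| = 3·(0 − 8) = -24
  + 4 · |-5 5; 4 -2| = 4·(10 − 20) = -40
Sum: (-24) + (-40) = -64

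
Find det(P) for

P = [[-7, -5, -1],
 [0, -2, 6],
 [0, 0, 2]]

P is upper triangular, so det(P) is the product of the diagonal entries:
det = (-7) · (-2) · (2) = 28

The determinant is 28.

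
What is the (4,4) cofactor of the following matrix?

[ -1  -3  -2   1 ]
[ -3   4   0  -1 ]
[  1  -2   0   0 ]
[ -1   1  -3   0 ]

The cofactor is -4.

Delete row 4 and column 4; the remaining 3×3 submatrix is [-1 -3 -2; -3 4 0; 1 -2 0].
Its determinant is -4.
The cofactor carries sign (−1)^(4+4) = +1, so C_{4,4} = +(-4) = -4.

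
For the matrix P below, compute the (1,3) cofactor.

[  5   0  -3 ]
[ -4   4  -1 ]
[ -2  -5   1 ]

Delete row 1 and column 3; the remaining 2×2 submatrix is [-4 4; -2 -5].
Its determinant is (-4)·(-5) − 4·(-2) = 28.
The cofactor carries sign (−1)^(1+3) = +1, so C_{1,3} = +(28) = 28.

28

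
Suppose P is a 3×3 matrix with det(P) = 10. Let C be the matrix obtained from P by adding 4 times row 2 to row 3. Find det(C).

Adding a multiple of one row to another leaves the determinant unchanged.
det(C) = (1)·(10) = 10

det(C) = 10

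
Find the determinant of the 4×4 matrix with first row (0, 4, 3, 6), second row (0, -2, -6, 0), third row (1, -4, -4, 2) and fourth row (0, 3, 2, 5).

-6

Expand along column 1 (it has 3 zeros):
  + (1) · M_31   where M_31 = det([4 3 6; -2 -6 0; 3 2 5]) = -6
det = (+1)·(1)·(-6) = -6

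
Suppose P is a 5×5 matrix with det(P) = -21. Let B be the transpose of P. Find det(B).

|B| = -21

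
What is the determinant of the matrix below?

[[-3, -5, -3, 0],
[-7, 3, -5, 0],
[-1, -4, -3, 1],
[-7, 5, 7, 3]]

The determinant is 738.

Expand along column 4 (it has 2 zeros):
  − (1) · M_34   where M_34 = det([-3 -5 -3; -7 3 -5; -7 5 7]) = -516
  + (3) · M_44   where M_44 = det([-3 -5 -3; -7 3 -5; -1 -4 -3]) = 74
det = (-1)·(1)·(-516) + (+1)·(3)·(74) = 738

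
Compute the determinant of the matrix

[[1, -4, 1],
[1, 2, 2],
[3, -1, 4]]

-5

Expand along column 1:
  + 1 · |2 2; -1 4| = 1·(8 − (-2)) = 10
  − 1 · |-4 1; -1 4| = −1·(-16 − (-1)) = 15
  + 3 · |-4 1; 2 2| = 3·(-8 − 2) = -30
Sum: (10) + (15) + (-30) = -5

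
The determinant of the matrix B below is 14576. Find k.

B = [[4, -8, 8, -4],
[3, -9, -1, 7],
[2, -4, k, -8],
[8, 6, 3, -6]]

Expanding along the column containing k, det(B) is linear in k: det(B) = (-904)·k + (8248).
Set (-904)·k + (8248) = 14576  ⇒  (-904)·k = 6328  ⇒  k = -7.

k = -7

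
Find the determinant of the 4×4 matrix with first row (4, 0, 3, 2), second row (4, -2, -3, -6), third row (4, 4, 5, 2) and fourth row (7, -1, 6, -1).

-520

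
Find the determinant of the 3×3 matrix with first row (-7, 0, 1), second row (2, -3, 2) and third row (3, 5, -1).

The determinant is 68.

Expand along column 2:
  + (-3) · |-7 1; 3 -1| = (-3)·(7 − 3) = -12
  − 5 · |-7 1; 2 2| = −5·(-14 − 2) = 80
Sum: (-12) + (80) = 68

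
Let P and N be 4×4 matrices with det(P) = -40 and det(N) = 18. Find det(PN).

-720

det(PN) = det(P)·det(N) = (-40)·(18) = -720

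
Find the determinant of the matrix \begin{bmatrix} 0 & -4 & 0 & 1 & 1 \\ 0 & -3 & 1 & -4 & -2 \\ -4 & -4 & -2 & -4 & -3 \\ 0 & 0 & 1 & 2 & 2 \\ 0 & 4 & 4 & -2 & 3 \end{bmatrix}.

Expand along column 1 (it has 4 zeros):
  + (-4) · M_31   where M_31 = det([-4 0 1 1; -3 1 -4 -2; 0 1 2 2; 4 4 -2 3]) = -63
det = (+1)·(-4)·(-63) = 252

The determinant is 252.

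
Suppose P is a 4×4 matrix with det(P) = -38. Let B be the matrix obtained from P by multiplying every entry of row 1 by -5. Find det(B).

190

Scaling one row by -5 multiplies the determinant by -5.
det(B) = (-5)·(-38) = 190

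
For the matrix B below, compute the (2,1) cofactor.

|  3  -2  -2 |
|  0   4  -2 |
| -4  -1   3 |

Delete row 2 and column 1; the remaining 2×2 submatrix is [-2 -2; -1 3].
Its determinant is (-2)·3 − (-2)·(-1) = -8.
The cofactor carries sign (−1)^(2+1) = −1, so C_{2,1} = −(-8) = 8.

The cofactor is 8.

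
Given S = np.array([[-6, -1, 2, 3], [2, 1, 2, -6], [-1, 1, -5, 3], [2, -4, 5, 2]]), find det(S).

det(S) = -145

Expand along row 1:
  + (-6) · M_11   where M_11 = det([1 2 -6; 1 -5 3; -4 5 2]) = 37
  − (-1) · M_12   where M_12 = det([2 2 -6; -1 -5 3; 2 5 2]) = -64
  + (2) · M_13   where M_13 = det([2 1 -6; -1 1 3; 2 -4 2]) = 24
  − (3) · M_14   where M_14 = det([2 1 2; -1 1 -5; 2 -4 5]) = -31
det = (+1)·(-6)·(37) + (-1)·(-1)·(-64) + (+1)·(2)·(24) + (-1)·(3)·(-31) = -145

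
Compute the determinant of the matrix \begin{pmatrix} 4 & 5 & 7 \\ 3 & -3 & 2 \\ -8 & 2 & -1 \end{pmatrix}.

-195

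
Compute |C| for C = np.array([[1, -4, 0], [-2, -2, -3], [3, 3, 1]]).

Expand along column 3:
  − (-3) · |1 -4; 3 3| = −(-3)·(3 − (-12)) = 45
  + 1 · |1 -4; -2 -2| = 1·(-2 − 8) = -10
Sum: (45) + (-10) = 35

35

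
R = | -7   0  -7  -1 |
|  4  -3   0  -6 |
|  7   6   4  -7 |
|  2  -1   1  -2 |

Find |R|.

det(R) = 170

Expand along row 1 (it has 1 zero):
  + (-7) · M_11   where M_11 = det([-3 0 -6; 6 4 -7; -1 1 -2]) = -57
  + (-7) · M_13   where M_13 = det([4 -3 -6; 7 6 -7; 2 -1 -2]) = 38
  − (-1) · M_14   where M_14 = det([4 -3 0; 7 6 4; 2 -1 1]) = 37
det = (+1)·(-7)·(-57) + (+1)·(-7)·(38) + (-1)·(-1)·(37) = 170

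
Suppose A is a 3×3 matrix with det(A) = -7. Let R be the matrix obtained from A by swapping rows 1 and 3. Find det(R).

det(R) = 7

Swapping two rows multiplies the determinant by −1.
det(R) = (-1)·(-7) = 7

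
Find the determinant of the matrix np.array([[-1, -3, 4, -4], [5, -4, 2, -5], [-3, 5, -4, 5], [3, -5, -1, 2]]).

The determinant is -107.

Expand along row 1:
  + (-1) · M_11   where M_11 = det([-4 2 -5; 5 -4 5; -5 -1 2]) = 67
  − (-3) · M_12   where M_12 = det([5 2 -5; -3 -4 5; 3 -1 2]) = -48
  + (4) · M_13   where M_13 = det([5 -4 -5; -3 5 5; 3 -5 2]) = 91
  − (-4) · M_14   where M_14 = det([5 -4 2; -3 5 -4; 3 -5 -1]) = -65
det = (+1)·(-1)·(67) + (-1)·(-3)·(-48) + (+1)·(4)·(91) + (-1)·(-4)·(-65) = -107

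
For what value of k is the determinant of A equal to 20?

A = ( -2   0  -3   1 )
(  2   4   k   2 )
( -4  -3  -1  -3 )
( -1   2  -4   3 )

k = 4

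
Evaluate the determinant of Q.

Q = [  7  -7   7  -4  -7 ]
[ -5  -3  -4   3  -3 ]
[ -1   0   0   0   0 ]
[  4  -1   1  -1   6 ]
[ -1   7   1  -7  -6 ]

-2198

Expand along row 3 (it has 4 zeros):
  + (-1) · M_31   where M_31 = det([-7 7 -4 -7; -3 -4 3 -3; -1 1 -1 6; 7 1 -7 -6]) = 2198
det = (+1)·(-1)·(2198) = -2198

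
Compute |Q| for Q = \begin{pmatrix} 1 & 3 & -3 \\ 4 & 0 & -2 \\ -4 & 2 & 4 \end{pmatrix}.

|Q| = -44

Expand along column 2:
  − 3 · |4 -2; -4 4| = −3·(16 − 8) = -24
  − 2 · |1 -3; 4 -2| = −2·(-2 − (-12)) = -20
Sum: (-24) + (-20) = -44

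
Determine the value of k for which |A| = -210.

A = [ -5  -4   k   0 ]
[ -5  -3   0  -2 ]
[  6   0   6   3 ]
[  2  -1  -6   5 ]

Expanding along the row containing k, det(A) is linear in k: det(A) = (69)·k + (204).
Set (69)·k + (204) = -210  ⇒  (69)·k = -414  ⇒  k = -6.

k = -6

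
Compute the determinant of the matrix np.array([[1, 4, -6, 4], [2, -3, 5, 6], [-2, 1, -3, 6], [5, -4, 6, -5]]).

-396

Expand along row 1:
  + (1) · M_11   where M_11 = det([-3 5 6; 1 -3 6; -4 6 -5]) = -68
  − (4) · M_12   where M_12 = det([2 5 6; -2 -3 6; 5 6 -5]) = 76
  + (-6) · M_13   where M_13 = det([2 -3 6; -2 1 6; 5 -4 -5]) = -4
  − (4) · M_14   where M_14 = det([2 -3 5; -2 1 -3; 5 -4 6]) = 12
det = (+1)·(1)·(-68) + (-1)·(4)·(76) + (+1)·(-6)·(-4) + (-1)·(4)·(12) = -396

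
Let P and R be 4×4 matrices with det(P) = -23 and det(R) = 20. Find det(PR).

det(PR) = det(P)·det(R) = (-23)·(20) = -460

The determinant is -460.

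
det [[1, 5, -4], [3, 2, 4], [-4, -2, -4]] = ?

-28

Expand along row 1:
  + 1 · |2 4; -2 -4| = 1·(-8 − (-8)) = 0
  − 5 · |3 4; -4 -4| = −5·(-12 − (-16)) = -20
  + (-4) · |3 2; -4 -2| = (-4)·(-6 − (-8)) = -8
Sum: (0) + (-20) + (-8) = -28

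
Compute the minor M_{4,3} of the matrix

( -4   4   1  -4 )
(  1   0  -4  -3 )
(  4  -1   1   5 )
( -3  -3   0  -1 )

Delete row 4 and column 3; the remaining 3×3 submatrix is [-4 4 -4; 1 0 -3; 4 -1 5].
Its determinant is -52.

-52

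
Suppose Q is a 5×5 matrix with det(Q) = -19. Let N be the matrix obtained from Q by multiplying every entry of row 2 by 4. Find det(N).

The determinant is -76.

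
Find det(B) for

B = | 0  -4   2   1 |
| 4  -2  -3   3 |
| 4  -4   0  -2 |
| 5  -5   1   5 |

|B| = 328

Expand along row 1 (it has 1 zero):
  − (-4) · M_12   where M_12 = det([4 -3 3; 4 0 -2; 5 1 5]) = 110
  + (2) · M_13   where M_13 = det([4 -2 3; 4 -4 -2; 5 -5 5]) = -60
  − (1) · M_14   where M_14 = det([4 -2 -3; 4 -4 0; 5 -5 1]) = -8
det = (-1)·(-4)·(110) + (+1)·(2)·(-60) + (-1)·(1)·(-8) = 328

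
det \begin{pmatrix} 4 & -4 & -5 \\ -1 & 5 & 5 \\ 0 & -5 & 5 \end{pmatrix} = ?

155

Expand along column 1:
  + 4 · |5 5; -5 5| = 4·(25 − (-25)) = 200
  − (-1) · |-4 -5; -5 5| = −(-1)·(-20 − 25) = -45
Sum: (200) + (-45) = 155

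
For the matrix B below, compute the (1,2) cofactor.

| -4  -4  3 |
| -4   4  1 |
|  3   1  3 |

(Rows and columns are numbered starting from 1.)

Delete row 1 and column 2; the remaining 2×2 submatrix is [-4 1; 3 3].
Its determinant is (-4)·3 − 1·3 = -15.
The cofactor carries sign (−1)^(1+2) = −1, so C_{1,2} = −(-15) = 15.

15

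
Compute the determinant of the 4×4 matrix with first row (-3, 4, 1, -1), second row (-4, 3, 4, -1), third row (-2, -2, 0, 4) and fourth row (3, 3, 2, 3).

Expand along row 3 (it has 1 zero):
  + (-2) · M_31   where M_31 = det([4 1 -1; 3 4 -1; 3 2 3]) = 50
  − (-2) · M_32   where M_32 = det([-3 1 -1; -4 4 -1; 3 2 3]) = -13
  − (4) · M_34   where M_34 = det([-3 4 1; -4 3 4; 3 3 2]) = 77
det = (+1)·(-2)·(50) + (-1)·(-2)·(-13) + (-1)·(4)·(77) = -434

-434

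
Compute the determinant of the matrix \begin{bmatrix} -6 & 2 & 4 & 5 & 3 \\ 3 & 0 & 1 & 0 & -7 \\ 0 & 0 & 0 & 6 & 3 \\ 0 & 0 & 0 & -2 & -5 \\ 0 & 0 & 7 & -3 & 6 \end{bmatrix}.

The matrix is block upper-triangular with a 2×2 block and a 3×3 block on the diagonal, so its determinant equals the product of the determinants of the diagonal blocks.
det of the 2×2 block = -6
det of the 3×3 block = -168
det = (-6)·(-168) = 1008

The determinant is 1008.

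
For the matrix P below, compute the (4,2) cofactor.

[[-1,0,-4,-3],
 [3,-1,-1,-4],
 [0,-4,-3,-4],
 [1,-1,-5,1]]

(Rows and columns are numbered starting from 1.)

The cofactor is -13.

Delete row 4 and column 2; the remaining 3×3 submatrix is [-1 -4 -3; 3 -1 -4; 0 -3 -4].
Its determinant is -13.
The cofactor carries sign (−1)^(4+2) = +1, so C_{4,2} = +(-13) = -13.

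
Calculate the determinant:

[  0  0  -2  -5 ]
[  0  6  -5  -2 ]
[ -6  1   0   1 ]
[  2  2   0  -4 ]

558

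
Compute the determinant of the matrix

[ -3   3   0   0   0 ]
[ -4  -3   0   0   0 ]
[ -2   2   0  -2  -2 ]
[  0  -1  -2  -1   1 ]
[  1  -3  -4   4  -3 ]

924

The matrix is block lower-triangular with a 2×2 block and a 3×3 block on the diagonal, so its determinant equals the product of the determinants of the diagonal blocks.
det of the 2×2 block = 21
det of the 3×3 block = 44
det = (21)·(44) = 924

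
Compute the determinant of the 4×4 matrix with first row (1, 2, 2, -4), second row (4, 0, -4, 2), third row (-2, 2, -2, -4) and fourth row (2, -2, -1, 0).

Expand along row 2 (it has 1 zero):
  − (4) · M_21   where M_21 = det([2 2 -4; 2 -2 -4; -2 -1 0]) = 32
  − (-4) · M_23   where M_23 = det([1 2 -4; -2 2 -4; 2 -2 0]) = -24
  + (2) · M_24   where M_24 = det([1 2 2; -2 2 -2; 2 -2 -1]) = -18
det = (-1)·(4)·(32) + (-1)·(-4)·(-24) + (+1)·(2)·(-18) = -260

-260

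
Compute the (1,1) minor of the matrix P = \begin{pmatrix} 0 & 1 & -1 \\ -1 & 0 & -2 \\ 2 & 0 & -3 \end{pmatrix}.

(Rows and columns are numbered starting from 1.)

0

Delete row 1 and column 1; the remaining 2×2 submatrix is [0 -2; 0 -3].
Its determinant is 0·(-3) − (-2)·0 = 0.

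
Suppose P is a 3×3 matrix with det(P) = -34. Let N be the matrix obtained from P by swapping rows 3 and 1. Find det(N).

det(N) = 34

Swapping two rows multiplies the determinant by −1.
det(N) = (-1)·(-34) = 34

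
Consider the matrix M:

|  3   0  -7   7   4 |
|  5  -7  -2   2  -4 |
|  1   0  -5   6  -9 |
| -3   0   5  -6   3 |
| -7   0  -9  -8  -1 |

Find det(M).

Expand along column 2 (it has 4 zeros):
  + (-7) · M_22   where M_22 = det([3 -7 7 4; 1 -5 6 -9; -3 5 -6 3; -7 -9 -8 -1]) = -1636
det = (+1)·(-7)·(-1636) = 11452

|M| = 11452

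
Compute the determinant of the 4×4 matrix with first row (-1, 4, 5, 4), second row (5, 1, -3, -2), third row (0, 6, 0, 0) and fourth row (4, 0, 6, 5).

The determinant is -36.

Expand along row 3 (it has 3 zeros):
  − (6) · M_32   where M_32 = det([-1 5 4; 5 -3 -2; 4 6 5]) = 6
det = (-1)·(6)·(6) = -36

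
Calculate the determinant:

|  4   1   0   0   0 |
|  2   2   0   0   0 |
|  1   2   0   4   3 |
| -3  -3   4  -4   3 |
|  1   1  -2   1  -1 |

The matrix is block lower-triangular with a 2×2 block and a 3×3 block on the diagonal, so its determinant equals the product of the determinants of the diagonal blocks.
det of the 2×2 block = 6
det of the 3×3 block = -20
det = (6)·(-20) = -120

-120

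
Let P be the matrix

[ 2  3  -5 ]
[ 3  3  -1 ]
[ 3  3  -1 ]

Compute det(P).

0

Expand along column 1:
  + 2 · |3 -1; 3 -1| = 2·(-3 − (-3)) = 0
  − 3 · |3 -5; 3 -1| = −3·(-3 − (-15)) = -36
  + 3 · |3 -5; 3 -1| = 3·(-3 − (-15)) = 36
Sum: (0) + (-36) + (36) = 0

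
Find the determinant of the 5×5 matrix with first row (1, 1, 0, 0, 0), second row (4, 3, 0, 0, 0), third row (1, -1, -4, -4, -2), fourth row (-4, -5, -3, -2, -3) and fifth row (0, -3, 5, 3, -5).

The matrix is block lower-triangular with a 2×2 block and a 3×3 block on the diagonal, so its determinant equals the product of the determinants of the diagonal blocks.
det of the 2×2 block = -1
det of the 3×3 block = 42
det = (-1)·(42) = -42

The determinant is -42.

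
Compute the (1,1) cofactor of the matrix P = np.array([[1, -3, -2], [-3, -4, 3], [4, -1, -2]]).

The cofactor is 11.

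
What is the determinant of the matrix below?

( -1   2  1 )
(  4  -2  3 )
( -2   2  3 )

Expand along row 1:
  + (-1) · |-2 3; 2 3| = (-1)·(-6 − 6) = 12
  − 2 · |4 3; -2 3| = −2·(12 − (-6)) = -36
  + 1 · |4 -2; -2 2| = 1·(8 − 4) = 4
Sum: (12) + (-36) + (4) = -20

The determinant is -20.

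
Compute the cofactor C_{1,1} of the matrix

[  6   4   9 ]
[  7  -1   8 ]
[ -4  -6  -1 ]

49

Delete row 1 and column 1; the remaining 2×2 submatrix is [-1 8; -6 -1].
Its determinant is (-1)·(-1) − 8·(-6) = 49.
The cofactor carries sign (−1)^(1+1) = +1, so C_{1,1} = +(49) = 49.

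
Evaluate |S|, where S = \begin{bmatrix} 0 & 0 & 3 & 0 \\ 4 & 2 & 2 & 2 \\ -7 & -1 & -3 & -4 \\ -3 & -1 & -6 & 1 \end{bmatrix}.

Expand along row 1 (it has 3 zeros):
  + (3) · M_13   where M_13 = det([4 2 2; -7 -1 -4; -3 -1 1]) = 26
det = (+1)·(3)·(26) = 78

78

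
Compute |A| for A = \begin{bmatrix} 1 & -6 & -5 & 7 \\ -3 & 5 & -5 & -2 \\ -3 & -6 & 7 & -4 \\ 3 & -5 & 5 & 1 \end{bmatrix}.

Expand along row 1:
  + (1) · M_11   where M_11 = det([5 -5 -2; -6 7 -4; -5 5 1]) = -5
  − (-6) · M_12   where M_12 = det([-3 -5 -2; -3 7 -4; 3 5 1]) = 36
  + (-5) · M_13   where M_13 = det([-3 5 -2; -3 -6 -4; 3 -5 1]) = -33
  − (7) · M_14   where M_14 = det([-3 5 -5; -3 -6 7; 3 -5 5]) = 0
det = (+1)·(1)·(-5) + (-1)·(-6)·(36) + (+1)·(-5)·(-33) + (-1)·(7)·(0) = 376

The determinant is 376.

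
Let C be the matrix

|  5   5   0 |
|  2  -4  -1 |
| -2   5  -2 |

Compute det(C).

95

Expand along column 3:
  − (-1) · |5 5; -2 5| = −(-1)·(25 − (-10)) = 35
  + (-2) · |5 5; 2 -4| = (-2)·(-20 − 10) = 60
Sum: (35) + (60) = 95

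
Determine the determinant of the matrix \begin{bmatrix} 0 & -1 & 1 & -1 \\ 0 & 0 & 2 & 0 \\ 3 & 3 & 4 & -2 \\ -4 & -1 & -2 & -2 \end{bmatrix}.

Expand along row 2 (it has 3 zeros):
  − (2) · M_23   where M_23 = det([0 -1 -1; 3 3 -2; -4 -1 -2]) = -23
det = (-1)·(2)·(-23) = 46

46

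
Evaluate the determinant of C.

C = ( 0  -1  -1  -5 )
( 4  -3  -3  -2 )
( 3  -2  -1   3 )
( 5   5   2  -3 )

-138

Expand along row 1 (it has 1 zero):
  − (-1) · M_12   where M_12 = det([4 -3 -2; 3 -1 3; 5 2 -3]) = -106
  + (-1) · M_13   where M_13 = det([4 -3 -2; 3 -2 3; 5 5 -3]) = -158
  − (-5) · M_14   where M_14 = det([4 -3 -3; 3 -2 -1; 5 5 2]) = -38
det = (-1)·(-1)·(-106) + (+1)·(-1)·(-158) + (-1)·(-5)·(-38) = -138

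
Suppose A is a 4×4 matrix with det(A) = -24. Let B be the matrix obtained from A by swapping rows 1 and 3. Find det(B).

Swapping two rows multiplies the determinant by −1.
det(B) = (-1)·(-24) = 24

24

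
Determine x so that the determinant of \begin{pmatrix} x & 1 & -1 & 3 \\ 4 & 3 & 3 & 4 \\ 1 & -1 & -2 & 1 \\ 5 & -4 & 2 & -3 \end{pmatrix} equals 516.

Expanding along the column containing x, det(B) is linear in x: det(B) = (-49)·x + (75).
Set (-49)·x + (75) = 516  ⇒  (-49)·x = 441  ⇒  x = -9.

-9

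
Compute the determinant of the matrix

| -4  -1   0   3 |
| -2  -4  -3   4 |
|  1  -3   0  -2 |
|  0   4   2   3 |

Expand along column 3 (it has 2 zeros):
  − (-3) · M_23   where M_23 = det([-4 -1 3; 1 -3 -2; 0 4 3]) = 19
  − (2) · M_43   where M_43 = det([-4 -1 3; -2 -4 4; 1 -3 -2]) = -50
det = (-1)·(-3)·(19) + (-1)·(2)·(-50) = 157

157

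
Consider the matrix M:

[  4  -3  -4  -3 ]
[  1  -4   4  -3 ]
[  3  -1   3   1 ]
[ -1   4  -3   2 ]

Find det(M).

The determinant is 134.

Expand along row 1:
  + (4) · M_11   where M_11 = det([-4 4 -3; -1 3 1; 4 -3 2]) = 15
  − (-3) · M_12   where M_12 = det([1 4 -3; 3 3 1; -1 -3 2]) = -1
  + (-4) · M_13   where M_13 = det([1 -4 -3; 3 -1 1; -1 4 2]) = -11
  − (-3) · M_14   where M_14 = det([1 -4 4; 3 -1 3; -1 4 -3]) = 11
det = (+1)·(4)·(15) + (-1)·(-3)·(-1) + (+1)·(-4)·(-11) + (-1)·(-3)·(11) = 134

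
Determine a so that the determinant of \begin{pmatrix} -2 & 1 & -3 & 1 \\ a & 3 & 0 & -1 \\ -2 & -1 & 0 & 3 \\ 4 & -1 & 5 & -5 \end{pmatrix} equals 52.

-3

Expanding along the row containing a, det(A) is linear in a: det(A) = (-4)·a + (40).
Set (-4)·a + (40) = 52  ⇒  (-4)·a = 12  ⇒  a = -3.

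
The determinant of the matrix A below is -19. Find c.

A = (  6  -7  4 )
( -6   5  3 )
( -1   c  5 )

0

Expanding along the row containing c, det(A) is linear in c: det(A) = (-42)·c + (-19).
Set (-42)·c + (-19) = -19  ⇒  (-42)·c = 0  ⇒  c = 0.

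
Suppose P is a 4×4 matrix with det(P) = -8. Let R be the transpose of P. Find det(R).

det(R) = -8

det(Pᵀ) = det(P).
det(R) = (1)·(-8) = -8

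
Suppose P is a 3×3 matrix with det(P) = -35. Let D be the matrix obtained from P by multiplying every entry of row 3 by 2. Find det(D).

Scaling one row by 2 multiplies the determinant by 2.
det(D) = (2)·(-35) = -70

-70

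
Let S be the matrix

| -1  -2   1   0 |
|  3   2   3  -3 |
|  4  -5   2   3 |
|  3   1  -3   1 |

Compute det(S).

Expand along row 1 (it has 1 zero):
  + (-1) · M_11   where M_11 = det([2 3 -3; -5 2 3; 1 -3 1]) = 7
  − (-2) · M_12   where M_12 = det([3 3 -3; 4 2 3; 3 -3 1]) = 102
  + (1) · M_13   where M_13 = det([3 2 -3; 4 -5 3; 3 1 1]) = -71
det = (+1)·(-1)·(7) + (-1)·(-2)·(102) + (+1)·(1)·(-71) = 126

The determinant is 126.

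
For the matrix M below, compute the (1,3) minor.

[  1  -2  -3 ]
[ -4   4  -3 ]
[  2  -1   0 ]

Delete row 1 and column 3; the remaining 2×2 submatrix is [-4 4; 2 -1].
Its determinant is (-4)·(-1) − 4·2 = -4.

-4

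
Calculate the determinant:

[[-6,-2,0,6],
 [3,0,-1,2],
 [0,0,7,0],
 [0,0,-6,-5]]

The determinant is -210.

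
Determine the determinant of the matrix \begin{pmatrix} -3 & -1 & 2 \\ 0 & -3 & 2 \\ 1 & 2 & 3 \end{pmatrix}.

Expand along column 1:
  + (-3) · |-3 2; 2 3| = (-3)·(-9 − 4) = 39
  + 1 · |-1 2; -3 2| = 1·(-2 − (-6)) = 4
Sum: (39) + (4) = 43

The determinant is 43.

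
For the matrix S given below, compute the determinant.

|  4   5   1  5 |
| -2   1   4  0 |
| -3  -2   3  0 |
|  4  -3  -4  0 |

|S| = -170

Expand along column 4 (it has 3 zeros):
  − (5) · M_14   where M_14 = det([-2 1 4; -3 -2 3; 4 -3 -4]) = 34
det = (-1)·(5)·(34) = -170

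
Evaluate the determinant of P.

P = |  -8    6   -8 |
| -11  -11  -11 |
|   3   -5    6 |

Expand along column 1:
  + (-8) · |-11 -11; -5 6| = (-8)·(-66 − 55) = 968
  − (-11) · |6 -8; -5 6| = −(-11)·(36 − 40) = -44
  + 3 · |6 -8; -11 -11| = 3·(-66 − 88) = -462
Sum: (968) + (-44) + (-462) = 462

det(P) = 462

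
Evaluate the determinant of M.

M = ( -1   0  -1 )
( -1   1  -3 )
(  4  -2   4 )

Expand along row 1:
  + (-1) · |1 -3; -2 4| = (-1)·(4 − 6) = 2
  + (-1) · |-1 1; 4 -2| = (-1)·(2 − 4) = 2
Sum: (2) + (2) = 4

4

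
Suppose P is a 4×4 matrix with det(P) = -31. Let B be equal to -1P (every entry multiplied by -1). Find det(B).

For a 4×4 matrix, det(-1P) = (-1)^4·det(P) = 1·det(P).
det(B) = (1)·(-31) = -31

-31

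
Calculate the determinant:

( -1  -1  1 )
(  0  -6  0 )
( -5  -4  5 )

Expand along row 2:
  + (-6) · |-1 1; -5 5| = (-6)·(-5 − (-5)) = 0

The determinant is 0.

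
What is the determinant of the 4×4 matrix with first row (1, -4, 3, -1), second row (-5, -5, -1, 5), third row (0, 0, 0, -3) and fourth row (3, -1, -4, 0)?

Expand along row 3 (it has 3 zeros):
  − (-3) · M_34   where M_34 = det([1 -4 3; -5 -5 -1; 3 -1 -4]) = 171
det = (-1)·(-3)·(171) = 513

513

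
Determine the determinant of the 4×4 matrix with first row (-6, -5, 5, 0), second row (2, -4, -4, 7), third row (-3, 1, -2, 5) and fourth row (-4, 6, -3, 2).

493

Expand along row 1 (it has 1 zero):
  + (-6) · M_11   where M_11 = det([-4 -4 7; 1 -2 5; 6 -3 2]) = -93
  − (-5) · M_12   where M_12 = det([2 -4 7; -3 -2 5; -4 -3 2]) = 85
  + (5) · M_13   where M_13 = det([2 -4 7; -3 1 5; -4 6 2]) = -98
det = (+1)·(-6)·(-93) + (-1)·(-5)·(85) + (+1)·(5)·(-98) = 493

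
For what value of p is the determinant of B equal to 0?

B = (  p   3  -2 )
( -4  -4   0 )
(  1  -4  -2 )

Expanding along the row containing p, det(B) is linear in p: det(B) = (8)·p + (-64).
Set (8)·p + (-64) = 0  ⇒  (8)·p = 64  ⇒  p = 8.

8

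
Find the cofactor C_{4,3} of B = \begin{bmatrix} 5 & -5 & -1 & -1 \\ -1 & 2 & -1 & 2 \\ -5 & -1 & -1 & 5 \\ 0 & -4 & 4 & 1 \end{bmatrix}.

The cofactor is -74.

Delete row 4 and column 3; the remaining 3×3 submatrix is [5 -5 -1; -1 2 2; -5 -1 5].
Its determinant is 74.
The cofactor carries sign (−1)^(4+3) = −1, so C_{4,3} = −(74) = -74.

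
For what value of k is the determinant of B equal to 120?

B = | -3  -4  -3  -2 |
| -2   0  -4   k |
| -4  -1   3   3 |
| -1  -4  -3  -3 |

Expanding along the row containing k, det(B) is linear in k: det(B) = (-30)·k + (-30).
Set (-30)·k + (-30) = 120  ⇒  (-30)·k = 150  ⇒  k = -5.

-5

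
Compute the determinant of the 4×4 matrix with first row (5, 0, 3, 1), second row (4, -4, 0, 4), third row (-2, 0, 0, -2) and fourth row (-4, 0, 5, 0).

Expand along column 2 (it has 3 zeros):
  + (-4) · M_22   where M_22 = det([5 3 1; -2 0 -2; -4 5 0]) = 64
det = (+1)·(-4)·(64) = -256

-256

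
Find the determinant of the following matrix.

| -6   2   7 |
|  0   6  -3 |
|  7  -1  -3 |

Expand along column 1:
  + (-6) · |6 -3; -1 -3| = (-6)·(-18 − 3) = 126
  + 7 · |2 7; 6 -3| = 7·(-6 − 42) = -336
Sum: (126) + (-336) = -210

-210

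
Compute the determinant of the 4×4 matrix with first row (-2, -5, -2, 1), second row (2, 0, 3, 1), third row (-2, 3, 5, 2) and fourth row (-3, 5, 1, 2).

Expand along row 2 (it has 1 zero):
  − (2) · M_21   where M_21 = det([-5 -2 1; 3 5 2; 5 1 2]) = -70
  − (3) · M_23   where M_23 = det([-2 -5 1; -2 3 2; -3 5 2]) = 17
  + (1) · M_24   where M_24 = det([-2 -5 -2; -2 3 5; -3 5 1]) = 111
det = (-1)·(2)·(-70) + (-1)·(3)·(17) + (+1)·(1)·(111) = 200

200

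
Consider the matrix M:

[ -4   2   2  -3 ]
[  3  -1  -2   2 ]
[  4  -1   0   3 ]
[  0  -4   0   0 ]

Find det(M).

8

Expand along row 4 (it has 3 zeros):
  + (-4) · M_42   where M_42 = det([-4 2 -3; 3 -2 2; 4 0 3]) = -2
det = (+1)·(-4)·(-2) = 8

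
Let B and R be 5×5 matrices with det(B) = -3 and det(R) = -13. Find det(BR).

det(BR) = det(B)·det(R) = (-3)·(-13) = 39

39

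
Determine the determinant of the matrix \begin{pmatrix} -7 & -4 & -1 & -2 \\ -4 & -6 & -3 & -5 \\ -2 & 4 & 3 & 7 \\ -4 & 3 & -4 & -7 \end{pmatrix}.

422

Expand along row 1:
  + (-7) · M_11   where M_11 = det([-6 -3 -5; 4 3 7; 3 -4 -7]) = -64
  − (-4) · M_12   where M_12 = det([-4 -3 -5; -2 3 7; -4 -4 -7]) = -2
  + (-1) · M_13   where M_13 = det([-4 -6 -5; -2 4 7; -4 3 -7]) = 398
  − (-2) · M_14   where M_14 = det([-4 -6 -3; -2 4 3; -4 3 -4]) = 190
det = (+1)·(-7)·(-64) + (-1)·(-4)·(-2) + (+1)·(-1)·(398) + (-1)·(-2)·(190) = 422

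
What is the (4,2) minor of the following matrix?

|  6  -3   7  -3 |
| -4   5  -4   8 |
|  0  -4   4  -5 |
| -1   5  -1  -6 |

The minor is -164.

Delete row 4 and column 2; the remaining 3×3 submatrix is [6 7 -3; -4 -4 8; 0 4 -5].
Its determinant is -164.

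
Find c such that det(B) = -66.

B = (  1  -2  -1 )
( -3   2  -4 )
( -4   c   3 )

c = -2

Expanding along the column containing c, det(B) is linear in c: det(B) = (7)·c + (-52).
Set (7)·c + (-52) = -66  ⇒  (7)·c = -14  ⇒  c = -2.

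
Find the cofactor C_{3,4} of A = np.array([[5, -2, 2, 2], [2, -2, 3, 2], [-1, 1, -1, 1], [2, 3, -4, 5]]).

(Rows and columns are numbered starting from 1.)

The cofactor is 13.

Delete row 3 and column 4; the remaining 3×3 submatrix is [5 -2 2; 2 -2 3; 2 3 -4].
Its determinant is -13.
The cofactor carries sign (−1)^(3+4) = −1, so C_{3,4} = −(-13) = 13.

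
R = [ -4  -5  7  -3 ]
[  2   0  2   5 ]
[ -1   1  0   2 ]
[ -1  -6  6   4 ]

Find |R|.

Expand along row 2 (it has 1 zero):
  − (2) · M_21   where M_21 = det([-5 7 -3; 1 0 2; -6 6 4]) = -70
  − (2) · M_23   where M_23 = det([-4 -5 -3; -1 1 2; -1 -6 4]) = -95
  + (5) · M_24   where M_24 = det([-4 -5 7; -1 1 0; -1 -6 6]) = -5
det = (-1)·(2)·(-70) + (-1)·(2)·(-95) + (+1)·(5)·(-5) = 305

det(R) = 305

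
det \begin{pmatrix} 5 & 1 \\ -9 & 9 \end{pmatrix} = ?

54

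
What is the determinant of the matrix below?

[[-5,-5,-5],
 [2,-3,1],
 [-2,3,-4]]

The determinant is -75.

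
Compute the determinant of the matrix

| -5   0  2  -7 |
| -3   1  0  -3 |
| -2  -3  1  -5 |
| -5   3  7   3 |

169

Expand along row 1 (it has 1 zero):
  + (-5) · M_11   where M_11 = det([1 0 -3; -3 1 -5; 3 7 3]) = 110
  + (2) · M_13   where M_13 = det([-3 1 -3; -2 -3 -5; -5 3 3]) = 76
  − (-7) · M_14   where M_14 = det([-3 1 0; -2 -3 1; -5 3 7]) = 81
det = (+1)·(-5)·(110) + (+1)·(2)·(76) + (-1)·(-7)·(81) = 169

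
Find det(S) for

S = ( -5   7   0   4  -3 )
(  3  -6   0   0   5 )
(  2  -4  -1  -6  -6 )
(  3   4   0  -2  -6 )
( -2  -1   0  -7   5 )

|S| = -777

Expand along column 3 (it has 4 zeros):
  + (-1) · M_33   where M_33 = det([-5 7 4 -3; 3 -6 0 5; 3 4 -2 -6; -2 -1 -7 5]) = 777
det = (+1)·(-1)·(777) = -777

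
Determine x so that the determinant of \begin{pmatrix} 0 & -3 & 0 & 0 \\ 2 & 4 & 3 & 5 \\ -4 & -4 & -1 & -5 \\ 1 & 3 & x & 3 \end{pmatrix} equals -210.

Expanding along the column containing x, det(M) is linear in x: det(M) = (-30)·x + (60).
Set (-30)·x + (60) = -210  ⇒  (-30)·x = -270  ⇒  x = 9.

9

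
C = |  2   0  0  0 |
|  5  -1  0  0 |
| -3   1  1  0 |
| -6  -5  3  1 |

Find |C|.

C is lower triangular, so det(C) is the product of the diagonal entries:
det = (2) · (-1) · (1) · (1) = -2

det(C) = -2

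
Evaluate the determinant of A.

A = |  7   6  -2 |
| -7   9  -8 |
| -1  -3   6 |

Expand along row 1:
  + 7 · |9 -8; -3 6| = 7·(54 − 24) = 210
  − 6 · |-7 -8; -1 6| = −6·(-42 − 8) = 300
  + (-2) · |-7 9; -1 -3| = (-2)·(21 − (-9)) = -60
Sum: (210) + (300) + (-60) = 450

|A| = 450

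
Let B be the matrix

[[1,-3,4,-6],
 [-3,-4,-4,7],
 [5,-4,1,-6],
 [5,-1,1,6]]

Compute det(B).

|B| = 1857

Expand along row 1:
  + (1) · M_11   where M_11 = det([-4 -4 7; -4 1 -6; -1 1 6]) = -189
  − (-3) · M_12   where M_12 = det([-3 -4 7; 5 1 -6; 5 1 6]) = 204
  + (4) · M_13   where M_13 = det([-3 -4 7; 5 -4 -6; 5 -1 6]) = 435
  − (-6) · M_14   where M_14 = det([-3 -4 -4; 5 -4 1; 5 -1 1]) = -51
det = (+1)·(1)·(-189) + (-1)·(-3)·(204) + (+1)·(4)·(435) + (-1)·(-6)·(-51) = 1857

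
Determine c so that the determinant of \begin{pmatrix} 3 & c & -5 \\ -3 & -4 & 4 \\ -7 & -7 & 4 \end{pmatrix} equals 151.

-5

Expanding along the row containing c, det(B) is linear in c: det(B) = (-16)·c + (71).
Set (-16)·c + (71) = 151  ⇒  (-16)·c = 80  ⇒  c = -5.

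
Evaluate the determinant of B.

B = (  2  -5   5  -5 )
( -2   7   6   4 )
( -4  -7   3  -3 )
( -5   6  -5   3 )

Expand along row 1:
  + (2) · M_11   where M_11 = det([7 6 4; -7 3 -3; 6 -5 3]) = 44
  − (-5) · M_12   where M_12 = det([-2 6 4; -4 3 -3; -5 -5 3]) = 314
  + (5) · M_13   where M_13 = det([-2 7 4; -4 -7 -3; -5 6 3]) = -41
  − (-5) · M_14   where M_14 = det([-2 7 6; -4 -7 3; -5 6 -5]) = -633
det = (+1)·(2)·(44) + (-1)·(-5)·(314) + (+1)·(5)·(-41) + (-1)·(-5)·(-633) = -1712

The determinant is -1712.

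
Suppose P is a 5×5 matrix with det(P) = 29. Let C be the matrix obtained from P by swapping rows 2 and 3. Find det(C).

|C| = -29

Swapping two rows multiplies the determinant by −1.
det(C) = (-1)·(29) = -29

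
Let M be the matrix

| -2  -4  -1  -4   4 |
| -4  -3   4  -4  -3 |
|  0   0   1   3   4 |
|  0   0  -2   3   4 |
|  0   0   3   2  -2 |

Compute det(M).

M is block upper-triangular with a 2×2 block and a 3×3 block on the diagonal, so its determinant equals the product of the determinants of the diagonal blocks.
det of the 2×2 block = -10
det of the 3×3 block = -42
det = (-10)·(-42) = 420

det(M) = 420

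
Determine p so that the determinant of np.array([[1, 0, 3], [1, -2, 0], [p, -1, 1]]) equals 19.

Expanding along the row containing p, det(M) is linear in p: det(M) = (6)·p + (-5).
Set (6)·p + (-5) = 19  ⇒  (6)·p = 24  ⇒  p = 4.

4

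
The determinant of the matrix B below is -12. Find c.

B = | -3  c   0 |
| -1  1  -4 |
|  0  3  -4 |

Expanding along the row containing c, det(B) is linear in c: det(B) = (-4)·c + (-24).
Set (-4)·c + (-24) = -12  ⇒  (-4)·c = 12  ⇒  c = -3.

c = -3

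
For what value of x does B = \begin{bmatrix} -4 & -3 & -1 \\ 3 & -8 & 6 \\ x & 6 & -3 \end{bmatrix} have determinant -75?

Expanding along the row containing x, det(B) is linear in x: det(B) = (-26)·x + (3).
Set (-26)·x + (3) = -75  ⇒  (-26)·x = -78  ⇒  x = 3.

x = 3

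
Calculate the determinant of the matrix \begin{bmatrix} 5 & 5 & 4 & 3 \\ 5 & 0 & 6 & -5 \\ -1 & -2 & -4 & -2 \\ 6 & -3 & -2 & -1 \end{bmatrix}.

The determinant is 830.

Expand along row 2 (it has 1 zero):
  − (5) · M_21   where M_21 = det([5 4 3; -2 -4 -2; -3 -2 -1]) = -8
  − (6) · M_23   where M_23 = det([5 5 3; -1 -2 -2; 6 -3 -1]) = -40
  + (-5) · M_24   where M_24 = det([5 5 4; -1 -2 -4; 6 -3 -2]) = -110
det = (-1)·(5)·(-8) + (-1)·(6)·(-40) + (+1)·(-5)·(-110) = 830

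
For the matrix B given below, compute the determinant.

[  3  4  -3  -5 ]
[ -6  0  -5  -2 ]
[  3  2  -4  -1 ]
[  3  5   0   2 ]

The determinant is -870.

Expand along row 2 (it has 1 zero):
  − (-6) · M_21   where M_21 = det([4 -3 -5; 2 -4 -1; 5 0 2]) = -105
  − (-5) · M_23   where M_23 = det([3 4 -5; 3 2 -1; 3 5 2]) = -54
  + (-2) · M_24   where M_24 = det([3 4 -3; 3 2 -4; 3 5 0]) = -15
det = (-1)·(-6)·(-105) + (-1)·(-5)·(-54) + (+1)·(-2)·(-15) = -870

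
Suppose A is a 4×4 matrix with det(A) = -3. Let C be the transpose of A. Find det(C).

det(Aᵀ) = det(A).
det(C) = (1)·(-3) = -3

The determinant is -3.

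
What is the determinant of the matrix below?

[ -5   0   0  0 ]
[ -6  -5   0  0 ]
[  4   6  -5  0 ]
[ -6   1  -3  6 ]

The matrix is lower triangular, so the determinant is the product of the diagonal entries:
det = (-5) · (-5) · (-5) · (6) = -750

-750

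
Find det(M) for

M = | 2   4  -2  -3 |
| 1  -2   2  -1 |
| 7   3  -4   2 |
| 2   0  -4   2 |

Expand along row 4 (it has 1 zero):
  − (2) · M_41   where M_41 = det([4 -2 -3; -2 2 -1; 3 -4 2]) = -8
  − (-4) · M_43   where M_43 = det([2 4 -3; 1 -2 -1; 7 3 2]) = -89
  + (2) · M_44   where M_44 = det([2 4 -2; 1 -2 2; 7 3 -4]) = 42
det = (-1)·(2)·(-8) + (-1)·(-4)·(-89) + (+1)·(2)·(42) = -256

The determinant is -256.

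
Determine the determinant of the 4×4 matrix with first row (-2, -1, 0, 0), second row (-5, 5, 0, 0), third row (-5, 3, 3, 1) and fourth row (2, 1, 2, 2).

-60

The matrix is block lower-triangular with a 2×2 block and a 2×2 block on the diagonal, so its determinant equals the product of the determinants of the diagonal blocks.
det of the 2×2 block = -15
det of the 2×2 block = 4
det = (-15)·(4) = -60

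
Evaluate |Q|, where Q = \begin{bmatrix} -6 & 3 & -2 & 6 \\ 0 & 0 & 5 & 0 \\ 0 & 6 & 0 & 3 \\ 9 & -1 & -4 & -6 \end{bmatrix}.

The determinant is 225.

Expand along row 2 (it has 3 zeros):
  − (5) · M_23   where M_23 = det([-6 3 6; 0 6 3; 9 -1 -6]) = -45
det = (-1)·(5)·(-45) = 225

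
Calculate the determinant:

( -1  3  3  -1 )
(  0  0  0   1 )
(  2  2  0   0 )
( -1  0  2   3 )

Expand along row 2 (it has 3 zeros):
  + (1) · M_24   where M_24 = det([-1 3 3; 2 2 0; -1 0 2]) = -10
det = (+1)·(1)·(-10) = -10

The determinant is -10.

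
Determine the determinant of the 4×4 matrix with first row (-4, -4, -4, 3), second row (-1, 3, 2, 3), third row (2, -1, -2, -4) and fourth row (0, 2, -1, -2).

-55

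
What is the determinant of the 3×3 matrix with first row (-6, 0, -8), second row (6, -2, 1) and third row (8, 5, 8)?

-242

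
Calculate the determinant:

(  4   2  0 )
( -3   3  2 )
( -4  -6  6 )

140

Expand along row 1:
  + 4 · |3 2; -6 6| = 4·(18 − (-12)) = 120
  − 2 · |-3 2; -4 6| = −2·(-18 − (-8)) = 20
Sum: (120) + (20) = 140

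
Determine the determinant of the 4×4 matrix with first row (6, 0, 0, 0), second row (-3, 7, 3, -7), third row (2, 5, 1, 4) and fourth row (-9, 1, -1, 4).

Expand along row 1 (it has 3 zeros):
  + (6) · M_11   where M_11 = det([7 3 -7; 5 1 4; 1 -1 4]) = 50
det = (+1)·(6)·(50) = 300

300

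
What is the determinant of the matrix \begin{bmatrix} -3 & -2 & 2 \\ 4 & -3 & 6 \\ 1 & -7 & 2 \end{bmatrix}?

-154

Expand along row 1:
  + (-3) · |-3 6; -7 2| = (-3)·(-6 − (-42)) = -108
  − (-2) · |4 6; 1 2| = −(-2)·(8 − 6) = 4
  + 2 · |4 -3; 1 -7| = 2·(-28 − (-3)) = -50
Sum: (-108) + (4) + (-50) = -154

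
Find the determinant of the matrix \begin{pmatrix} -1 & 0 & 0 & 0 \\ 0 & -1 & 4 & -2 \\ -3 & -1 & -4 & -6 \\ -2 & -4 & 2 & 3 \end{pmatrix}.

-144

Expand along row 1 (it has 3 zeros):
  + (-1) · M_11   where M_11 = det([-1 4 -2; -1 -4 -6; -4 2 3]) = 144
det = (+1)·(-1)·(144) = -144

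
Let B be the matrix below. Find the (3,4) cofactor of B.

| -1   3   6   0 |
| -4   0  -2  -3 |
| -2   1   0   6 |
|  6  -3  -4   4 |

6

Delete row 3 and column 4; the remaining 3×3 submatrix is [-1 3 6; -4 0 -2; 6 -3 -4].
Its determinant is -6.
The cofactor carries sign (−1)^(3+4) = −1, so C_{3,4} = −(-6) = 6.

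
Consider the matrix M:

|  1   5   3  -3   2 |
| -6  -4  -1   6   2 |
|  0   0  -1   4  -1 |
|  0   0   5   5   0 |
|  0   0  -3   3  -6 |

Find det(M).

M is block upper-triangular with a 2×2 block and a 3×3 block on the diagonal, so its determinant equals the product of the determinants of the diagonal blocks.
det of the 2×2 block = 26
det of the 3×3 block = 120
det = (26)·(120) = 3120

The determinant is 3120.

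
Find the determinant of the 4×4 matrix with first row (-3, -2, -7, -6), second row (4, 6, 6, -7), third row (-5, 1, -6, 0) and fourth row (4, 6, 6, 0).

-700

Expand along column 4 (it has 2 zeros):
  − (-6) · M_14   where M_14 = det([4 6 6; -5 1 -6; 4 6 6]) = 0
  + (-7) · M_24   where M_24 = det([-3 -2 -7; -5 1 -6; 4 6 6]) = 100
det = (-1)·(-6)·(0) + (+1)·(-7)·(100) = -700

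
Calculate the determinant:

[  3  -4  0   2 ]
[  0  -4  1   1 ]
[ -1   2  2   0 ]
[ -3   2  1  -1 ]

-8

Expand along row 1 (it has 1 zero):
  + (3) · M_11   where M_11 = det([-4 1 1; 2 2 0; 2 1 -1]) = 8
  − (-4) · M_12   where M_12 = det([0 1 1; -1 2 0; -3 1 -1]) = 4
  − (2) · M_14   where M_14 = det([0 -4 1; -1 2 2; -3 2 1]) = 24
det = (+1)·(3)·(8) + (-1)·(-4)·(4) + (-1)·(2)·(24) = -8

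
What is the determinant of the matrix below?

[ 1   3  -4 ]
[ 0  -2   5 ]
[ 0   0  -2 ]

4

The matrix is upper triangular, so the determinant is the product of the diagonal entries:
det = (1) · (-2) · (-2) = 4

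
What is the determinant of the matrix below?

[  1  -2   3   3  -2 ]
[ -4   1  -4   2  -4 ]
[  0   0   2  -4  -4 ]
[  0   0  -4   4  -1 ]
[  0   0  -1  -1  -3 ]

98

The matrix is block upper-triangular with a 2×2 block and a 3×3 block on the diagonal, so its determinant equals the product of the determinants of the diagonal blocks.
det of the 2×2 block = -7
det of the 3×3 block = -14
det = (-7)·(-14) = 98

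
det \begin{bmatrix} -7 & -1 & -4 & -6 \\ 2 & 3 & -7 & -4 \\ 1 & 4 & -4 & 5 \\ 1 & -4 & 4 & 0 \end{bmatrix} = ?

The determinant is -823.

Expand along row 4 (it has 1 zero):
  − (1) · M_41   where M_41 = det([-1 -4 -6; 3 -7 -4; 4 -4 5]) = 79
  + (-4) · M_42   where M_42 = det([-7 -4 -6; 2 -7 -4; 1 -4 5]) = 419
  − (4) · M_43   where M_43 = det([-7 -1 -6; 2 3 -4; 1 4 5]) = -233
det = (-1)·(1)·(79) + (+1)·(-4)·(419) + (-1)·(4)·(-233) = -823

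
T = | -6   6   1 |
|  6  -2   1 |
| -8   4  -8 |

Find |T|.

Expand along column 1:
  + (-6) · |-2 1; 4 -8| = (-6)·(16 − 4) = -72
  − 6 · |6 1; 4 -8| = −6·(-48 − 4) = 312
  + (-8) · |6 1; -2 1| = (-8)·(6 − (-2)) = -64
Sum: (-72) + (312) + (-64) = 176

|T| = 176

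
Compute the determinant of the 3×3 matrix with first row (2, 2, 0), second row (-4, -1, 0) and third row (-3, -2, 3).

18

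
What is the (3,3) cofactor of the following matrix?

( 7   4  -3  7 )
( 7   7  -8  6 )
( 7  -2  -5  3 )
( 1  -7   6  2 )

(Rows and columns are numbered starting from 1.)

Delete row 3 and column 3; the remaining 3×3 submatrix is [7 4 7; 7 7 6; 1 -7 2].
Its determinant is -32.
The cofactor carries sign (−1)^(3+3) = +1, so C_{3,3} = +(-32) = -32.

-32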